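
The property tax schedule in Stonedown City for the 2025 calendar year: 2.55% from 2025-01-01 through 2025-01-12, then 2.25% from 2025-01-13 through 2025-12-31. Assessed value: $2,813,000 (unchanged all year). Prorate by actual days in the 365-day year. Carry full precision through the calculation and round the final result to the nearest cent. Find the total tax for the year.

$63,569.95

2025-01-01 to 2025-01-12: 12 days at 2.55% → $2,813,000 × 2.55% × 12/365 = $2,358.2959
2025-01-13 to 2025-12-31: 353 days at 2.25% → $2,813,000 × 2.25% × 353/365 = $61,211.6507
Total = $63,569.9466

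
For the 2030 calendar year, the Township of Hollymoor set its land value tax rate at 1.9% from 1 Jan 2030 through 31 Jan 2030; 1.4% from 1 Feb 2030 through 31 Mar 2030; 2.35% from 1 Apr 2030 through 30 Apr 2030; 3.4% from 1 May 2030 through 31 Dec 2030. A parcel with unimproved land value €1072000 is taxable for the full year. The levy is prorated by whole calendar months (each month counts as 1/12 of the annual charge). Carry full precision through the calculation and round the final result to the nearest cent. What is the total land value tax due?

€30596.67

1 Jan – 31 Jan 2030: 1 month at 1.9% → €1072000 × 1.9% × 1/12 = €1697.3333
1 Feb – 31 Mar 2030: 2 months at 1.4% → €1072000 × 1.4% × 2/12 = €2501.3333
1 Apr – 30 Apr 2030: 1 month at 2.35% → €1072000 × 2.35% × 1/12 = €2099.3333
1 May – 31 Dec 2030: 8 months at 3.4% → €1072000 × 3.4% × 8/12 = €24298.6667
Total = €30596.6667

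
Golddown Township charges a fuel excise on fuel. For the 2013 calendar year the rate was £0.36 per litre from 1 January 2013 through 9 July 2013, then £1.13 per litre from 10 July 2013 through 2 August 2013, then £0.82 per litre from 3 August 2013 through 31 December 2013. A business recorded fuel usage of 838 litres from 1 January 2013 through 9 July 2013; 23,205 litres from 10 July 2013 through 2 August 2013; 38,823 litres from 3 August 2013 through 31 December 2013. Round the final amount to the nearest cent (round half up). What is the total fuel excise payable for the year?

1 January – 9 July 2013: 838 litres at £0.36/litre → £301.68
10 July – 2 August 2013: 23,205 litres at £1.13/litre → £26,221.65
3 August – 31 December 2013: 38,823 litres at £0.82/litre → £31,834.86

£58,358.19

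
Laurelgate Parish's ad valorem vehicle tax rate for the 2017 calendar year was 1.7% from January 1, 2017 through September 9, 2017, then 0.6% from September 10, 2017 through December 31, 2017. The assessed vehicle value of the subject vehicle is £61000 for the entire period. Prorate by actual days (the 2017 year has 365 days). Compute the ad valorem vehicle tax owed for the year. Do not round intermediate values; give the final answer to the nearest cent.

£829.27

January 1 – September 9, 2017: 252 days at 1.7% → £61000 × 1.7% × 252/365 = £715.9562
September 10 – December 31, 2017: 113 days at 0.6% → £61000 × 0.6% × 113/365 = £113.3096
Total = £829.2658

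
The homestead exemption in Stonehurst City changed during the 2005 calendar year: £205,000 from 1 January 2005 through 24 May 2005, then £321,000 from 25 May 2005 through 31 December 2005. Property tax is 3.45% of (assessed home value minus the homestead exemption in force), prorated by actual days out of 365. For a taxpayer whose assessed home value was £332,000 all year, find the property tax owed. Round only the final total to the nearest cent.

£1,958.37

1 January – 24 May 2005: 144 days, exemption £205,000 → (£332,000 − £205,000) × 3.45% × 144/365 = £1,728.5918
25 May – 31 December 2005: 221 days, exemption £321,000 → (£332,000 − £321,000) × 3.45% × 221/365 = £229.7795
Total = £1,958.3712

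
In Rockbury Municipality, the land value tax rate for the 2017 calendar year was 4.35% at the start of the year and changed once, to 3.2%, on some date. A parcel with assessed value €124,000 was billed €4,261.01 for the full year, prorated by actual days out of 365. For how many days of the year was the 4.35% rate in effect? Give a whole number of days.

Let d = days at the first rate; then 365 − d days at the second rate.
€124,000 × [4.35%·d + 3.2%·(365−d)] / 365 = €4,261.01
Solving gives d = 75, so the new rate took effect on March 17, 2017.

75 days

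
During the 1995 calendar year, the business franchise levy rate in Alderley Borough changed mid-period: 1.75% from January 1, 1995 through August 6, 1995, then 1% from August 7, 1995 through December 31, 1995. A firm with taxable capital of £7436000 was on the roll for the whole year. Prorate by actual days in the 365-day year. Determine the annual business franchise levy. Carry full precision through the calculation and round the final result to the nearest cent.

£107669.21

January 1 – August 6, 1995: 218 days at 1.75% → £7436000 × 1.75% × 218/365 = £77721.4795
August 7 – December 31, 1995: 147 days at 1% → £7436000 × 1% × 147/365 = £29947.7260
Total = £107669.2055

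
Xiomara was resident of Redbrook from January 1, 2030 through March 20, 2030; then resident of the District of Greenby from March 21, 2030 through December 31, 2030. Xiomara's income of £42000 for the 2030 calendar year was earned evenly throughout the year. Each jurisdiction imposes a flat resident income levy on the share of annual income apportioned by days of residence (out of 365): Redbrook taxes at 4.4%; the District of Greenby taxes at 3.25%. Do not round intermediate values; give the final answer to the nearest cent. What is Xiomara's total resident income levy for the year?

Redbrook, January 1 – March 20, 2030: 79 days → £42000 × 4.4% × 79/365 = £399.9781
The District of Greenby, March 21 – December 31, 2030: 286 days → £42000 × 3.25% × 286/365 = £1069.5616
Total = £1469.5397

£1469.54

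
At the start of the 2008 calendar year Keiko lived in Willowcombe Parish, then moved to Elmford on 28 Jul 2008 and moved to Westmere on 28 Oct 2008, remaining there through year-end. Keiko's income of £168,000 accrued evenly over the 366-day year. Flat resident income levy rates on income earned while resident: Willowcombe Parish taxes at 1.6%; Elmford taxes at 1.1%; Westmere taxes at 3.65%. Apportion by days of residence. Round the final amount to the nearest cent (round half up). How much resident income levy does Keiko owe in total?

Willowcombe Parish, 1 Jan – 27 Jul 2008: 209 days → £168,000 × 1.6% × 209/366 = £1,534.9508
Elmford, 28 Jul – 27 Oct 2008: 92 days → £168,000 × 1.1% × 92/366 = £464.5246
Westmere, 28 Oct – 31 Dec 2008: 65 days → £168,000 × 3.65% × 65/366 = £1,089.0164
Total = £3,088.4918

£3,088.49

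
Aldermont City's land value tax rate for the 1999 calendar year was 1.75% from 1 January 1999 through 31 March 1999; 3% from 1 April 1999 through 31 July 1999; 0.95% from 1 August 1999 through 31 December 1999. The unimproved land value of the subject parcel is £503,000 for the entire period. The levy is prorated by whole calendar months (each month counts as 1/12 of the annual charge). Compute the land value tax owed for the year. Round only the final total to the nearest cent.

1 January – 31 March 1999: 3 months at 1.75% → £503,000 × 1.75% × 3/12 = £2,200.6250
1 April – 31 July 1999: 4 months at 3% → £503,000 × 3% × 4/12 = £5,030.0000
1 August – 31 December 1999: 5 months at 0.95% → £503,000 × 0.95% × 5/12 = £1,991.0417
Total = £9,221.6667

£9,221.67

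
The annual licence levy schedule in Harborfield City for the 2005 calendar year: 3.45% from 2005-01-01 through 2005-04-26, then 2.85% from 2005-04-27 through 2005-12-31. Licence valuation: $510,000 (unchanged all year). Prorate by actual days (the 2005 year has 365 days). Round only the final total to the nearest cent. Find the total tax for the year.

2005-01-01 to 2005-04-26: 116 days at 3.45% → $510,000 × 3.45% × 116/365 = $5,591.8356
2005-04-27 to 2005-12-31: 249 days at 2.85% → $510,000 × 2.85% × 249/365 = $9,915.6575
Total = $15,507.4932

$15,507.49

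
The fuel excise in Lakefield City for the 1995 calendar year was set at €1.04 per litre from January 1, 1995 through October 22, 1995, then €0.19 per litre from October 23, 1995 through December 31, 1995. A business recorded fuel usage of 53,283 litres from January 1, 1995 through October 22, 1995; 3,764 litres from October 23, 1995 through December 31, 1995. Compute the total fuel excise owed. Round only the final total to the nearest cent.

January 1 – October 22, 1995: 53,283 litres at €1.04/litre → €55,414.32
October 23 – December 31, 1995: 3,764 litres at €0.19/litre → €715.16

€56,129.48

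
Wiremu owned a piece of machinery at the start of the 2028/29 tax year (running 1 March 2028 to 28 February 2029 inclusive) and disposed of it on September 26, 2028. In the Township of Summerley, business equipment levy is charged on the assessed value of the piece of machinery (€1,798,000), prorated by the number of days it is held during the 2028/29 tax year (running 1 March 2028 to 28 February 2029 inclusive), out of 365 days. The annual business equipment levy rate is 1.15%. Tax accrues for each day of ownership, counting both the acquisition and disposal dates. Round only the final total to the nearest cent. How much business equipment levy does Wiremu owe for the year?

€11,896.36

Days held (March 1 – September 26, 2028): 210 out of 365
Tax = €1,798,000 × 1.15% × 210/365 = €11,896.3562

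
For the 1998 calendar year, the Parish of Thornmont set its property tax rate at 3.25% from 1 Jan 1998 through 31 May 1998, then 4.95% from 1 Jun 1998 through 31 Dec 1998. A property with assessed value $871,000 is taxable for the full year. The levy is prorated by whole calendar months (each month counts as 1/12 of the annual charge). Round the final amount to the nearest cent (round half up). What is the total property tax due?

$36,944.92

1 Jan – 31 May 1998: 5 months at 3.25% → $871,000 × 3.25% × 5/12 = $11,794.7917
1 Jun – 31 Dec 1998: 7 months at 4.95% → $871,000 × 4.95% × 7/12 = $25,150.1250
Total = $36,944.9167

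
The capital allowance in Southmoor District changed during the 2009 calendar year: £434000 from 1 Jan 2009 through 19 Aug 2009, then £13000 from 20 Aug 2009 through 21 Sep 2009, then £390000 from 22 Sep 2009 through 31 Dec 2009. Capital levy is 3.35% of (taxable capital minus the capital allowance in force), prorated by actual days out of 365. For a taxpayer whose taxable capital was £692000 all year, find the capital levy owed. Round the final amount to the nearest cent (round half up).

£10325.98

1 Jan – 19 Aug 2009: 231 days, exemption £434000 → (£692000 − £434000) × 3.35% × 231/365 = £5469.9534
20 Aug – 21 Sep 2009: 33 days, exemption £13000 → (£692000 − £13000) × 3.35% × 33/365 = £2056.5329
22 Sep – 31 Dec 2009: 101 days, exemption £390000 → (£692000 − £390000) × 3.35% × 101/365 = £2799.4986
Total = £10325.9849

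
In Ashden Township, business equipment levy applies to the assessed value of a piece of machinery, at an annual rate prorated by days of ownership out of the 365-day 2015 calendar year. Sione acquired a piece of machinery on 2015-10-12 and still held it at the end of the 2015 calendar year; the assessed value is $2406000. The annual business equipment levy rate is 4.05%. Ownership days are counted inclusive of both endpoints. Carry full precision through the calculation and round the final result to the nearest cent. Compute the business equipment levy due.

Days held (2015-10-12 to 2015-12-31): 81 out of 365
Tax = $2406000 × 4.05% × 81/365 = $21624.3370

$21624.34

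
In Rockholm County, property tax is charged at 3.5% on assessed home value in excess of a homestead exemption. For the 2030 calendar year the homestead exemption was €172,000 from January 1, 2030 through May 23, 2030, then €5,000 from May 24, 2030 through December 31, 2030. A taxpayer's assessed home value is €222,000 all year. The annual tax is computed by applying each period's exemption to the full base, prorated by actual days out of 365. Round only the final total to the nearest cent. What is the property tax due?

€5,305.04

January 1 – May 23, 2030: 143 days, exemption €172,000 → (€222,000 − €172,000) × 3.5% × 143/365 = €685.6164
May 24 – December 31, 2030: 222 days, exemption €5,000 → (€222,000 − €5,000) × 3.5% × 222/365 = €4,619.4247
Total = €5,305.0411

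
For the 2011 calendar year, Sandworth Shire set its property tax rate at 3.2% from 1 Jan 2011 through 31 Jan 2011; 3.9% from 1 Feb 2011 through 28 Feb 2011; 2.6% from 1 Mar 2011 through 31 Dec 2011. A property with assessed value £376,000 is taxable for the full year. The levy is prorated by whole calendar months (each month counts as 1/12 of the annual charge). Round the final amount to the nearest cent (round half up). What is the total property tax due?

1 Jan – 31 Jan 2011: 1 month at 3.2% → £376,000 × 3.2% × 1/12 = £1,002.6667
1 Feb – 28 Feb 2011: 1 month at 3.9% → £376,000 × 3.9% × 1/12 = £1,222.0000
1 Mar – 31 Dec 2011: 10 months at 2.6% → £376,000 × 2.6% × 10/12 = £8,146.6667
Total = £10,371.3333

£10,371.33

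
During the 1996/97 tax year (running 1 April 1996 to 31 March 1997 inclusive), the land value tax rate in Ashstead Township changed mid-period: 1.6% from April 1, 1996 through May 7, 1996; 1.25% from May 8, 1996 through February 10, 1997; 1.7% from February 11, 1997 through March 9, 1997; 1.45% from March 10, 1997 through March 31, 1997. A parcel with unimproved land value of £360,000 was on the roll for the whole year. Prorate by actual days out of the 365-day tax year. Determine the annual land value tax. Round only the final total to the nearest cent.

£4,790.96

April 1 – May 7, 1996: 37 days at 1.6% → £360,000 × 1.6% × 37/365 = £583.8904
May 8, 1996 – February 10, 1997: 279 days at 1.25% → £360,000 × 1.25% × 279/365 = £3,439.7260
February 11 – March 9, 1997: 27 days at 1.7% → £360,000 × 1.7% × 27/365 = £452.7123
March 10 – March 31, 1997: 22 days at 1.45% → £360,000 × 1.45% × 22/365 = £314.6301
Total = £4,790.9589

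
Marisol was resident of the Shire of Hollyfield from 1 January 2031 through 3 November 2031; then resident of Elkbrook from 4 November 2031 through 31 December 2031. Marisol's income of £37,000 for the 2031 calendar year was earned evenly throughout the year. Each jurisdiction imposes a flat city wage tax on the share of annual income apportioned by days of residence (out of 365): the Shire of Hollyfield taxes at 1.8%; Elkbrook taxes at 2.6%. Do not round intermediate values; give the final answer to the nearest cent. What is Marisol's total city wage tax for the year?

The Shire of Hollyfield, 1 January – 3 November 2031: 307 days → £37,000 × 1.8% × 307/365 = £560.1699
Elkbrook, 4 November – 31 December 2031: 58 days → £37,000 × 2.6% × 58/365 = £152.8658
Total = £713.0356

£713.04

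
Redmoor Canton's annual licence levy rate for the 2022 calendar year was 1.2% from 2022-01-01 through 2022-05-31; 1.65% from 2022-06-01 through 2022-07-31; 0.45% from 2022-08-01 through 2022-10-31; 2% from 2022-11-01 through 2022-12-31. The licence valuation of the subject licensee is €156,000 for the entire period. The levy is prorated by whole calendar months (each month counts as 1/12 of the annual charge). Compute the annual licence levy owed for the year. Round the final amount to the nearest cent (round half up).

€1,904.50

2022-01-01 to 2022-05-31: 5 months at 1.2% → €156,000 × 1.2% × 5/12 = €780.0000
2022-06-01 to 2022-07-31: 2 months at 1.65% → €156,000 × 1.65% × 2/12 = €429.0000
2022-08-01 to 2022-10-31: 3 months at 0.45% → €156,000 × 0.45% × 3/12 = €175.5000
2022-11-01 to 2022-12-31: 2 months at 2% → €156,000 × 2% × 2/12 = €520.0000
Total = €1,904.5000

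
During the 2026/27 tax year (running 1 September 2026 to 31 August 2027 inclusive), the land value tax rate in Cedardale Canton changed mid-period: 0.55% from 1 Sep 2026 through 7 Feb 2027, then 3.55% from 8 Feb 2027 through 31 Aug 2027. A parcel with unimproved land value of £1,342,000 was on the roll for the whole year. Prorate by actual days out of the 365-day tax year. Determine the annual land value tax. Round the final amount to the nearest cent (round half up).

1 Sep 2026 – 7 Feb 2027: 160 days at 0.55% → £1,342,000 × 0.55% × 160/365 = £3,235.5068
8 Feb – 31 Aug 2027: 205 days at 3.55% → £1,342,000 × 3.55% × 205/365 = £26,757.2740
Total = £29,992.7808

£29,992.78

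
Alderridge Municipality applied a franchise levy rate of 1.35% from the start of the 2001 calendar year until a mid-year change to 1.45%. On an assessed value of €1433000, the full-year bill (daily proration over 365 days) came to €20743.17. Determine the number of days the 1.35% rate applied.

Let d = days at the first rate; then 365 − d days at the second rate.
€1433000 × [1.35%·d + 1.45%·(365−d)] / 365 = €20743.17
Solving gives d = 9, so the new rate took effect on 10 January 2001.

9 days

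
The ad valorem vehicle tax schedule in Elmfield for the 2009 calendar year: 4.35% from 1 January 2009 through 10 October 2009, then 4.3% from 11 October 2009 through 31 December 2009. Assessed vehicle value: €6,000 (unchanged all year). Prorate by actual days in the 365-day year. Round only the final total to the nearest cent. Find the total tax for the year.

€260.33

1 January – 10 October 2009: 283 days at 4.35% → €6,000 × 4.35% × 283/365 = €202.3644
11 October – 31 December 2009: 82 days at 4.3% → €6,000 × 4.3% × 82/365 = €57.9616
Total = €260.3260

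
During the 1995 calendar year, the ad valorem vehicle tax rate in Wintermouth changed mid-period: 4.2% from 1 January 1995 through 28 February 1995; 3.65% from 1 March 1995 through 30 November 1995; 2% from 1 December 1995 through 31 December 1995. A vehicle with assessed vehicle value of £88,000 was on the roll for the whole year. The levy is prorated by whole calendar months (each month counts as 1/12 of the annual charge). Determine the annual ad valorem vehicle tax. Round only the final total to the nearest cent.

1 January – 28 February 1995: 2 months at 4.2% → £88,000 × 4.2% × 2/12 = £616.0000
1 March – 30 November 1995: 9 months at 3.65% → £88,000 × 3.65% × 9/12 = £2,409.0000
1 December – 31 December 1995: 1 month at 2% → £88,000 × 2% × 1/12 = £146.6667
Total = £3,171.6667

£3,171.67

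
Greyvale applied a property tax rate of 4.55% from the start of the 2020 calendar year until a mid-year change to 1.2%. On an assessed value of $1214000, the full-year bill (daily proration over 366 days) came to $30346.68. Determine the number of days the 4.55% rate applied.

Let d = days at the first rate; then 366 − d days at the second rate.
$1214000 × [4.55%·d + 1.2%·(366−d)] / 366 = $30346.68
Solving gives d = 142, so the new rate took effect on 22 May 2020.

142 days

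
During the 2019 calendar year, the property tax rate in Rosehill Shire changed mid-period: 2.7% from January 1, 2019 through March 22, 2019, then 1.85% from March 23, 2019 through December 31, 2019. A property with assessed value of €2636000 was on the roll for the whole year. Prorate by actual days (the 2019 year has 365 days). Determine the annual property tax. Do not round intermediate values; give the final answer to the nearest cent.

January 1 – March 22, 2019: 81 days at 2.7% → €2636000 × 2.7% × 81/365 = €15794.3342
March 23 – December 31, 2019: 284 days at 1.85% → €2636000 × 1.85% × 284/365 = €37943.9562
Total = €53738.2904

€53738.29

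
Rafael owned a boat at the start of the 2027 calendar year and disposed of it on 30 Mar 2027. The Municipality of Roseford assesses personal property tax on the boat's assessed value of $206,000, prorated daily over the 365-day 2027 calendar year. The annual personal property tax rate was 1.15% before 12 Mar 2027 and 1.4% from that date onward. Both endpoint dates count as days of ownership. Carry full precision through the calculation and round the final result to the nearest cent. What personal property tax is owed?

$604.45

1 Jan – 11 Mar 2027: 70 days at 1.15% → $206,000 × 1.15% × 70/365 = $454.3288
12 Mar – 30 Mar 2027: 19 days at 1.4% → $206,000 × 1.4% × 19/365 = $150.1260
Total = $604.4548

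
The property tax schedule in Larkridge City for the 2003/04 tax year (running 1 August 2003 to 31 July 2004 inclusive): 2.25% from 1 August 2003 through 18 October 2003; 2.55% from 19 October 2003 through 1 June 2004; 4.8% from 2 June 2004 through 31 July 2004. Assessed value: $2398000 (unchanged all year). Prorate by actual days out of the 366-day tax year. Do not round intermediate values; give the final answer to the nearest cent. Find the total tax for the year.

1 August – 18 October 2003: 79 days at 2.25% → $2398000 × 2.25% × 79/366 = $11646.0246
19 October 2003 – 1 June 2004: 227 days at 2.55% → $2398000 × 2.55% × 227/366 = $37925.7459
2 June – 31 July 2004: 60 days at 4.8% → $2398000 × 4.8% × 60/366 = $18869.5082
Total = $68441.2787

$68441.28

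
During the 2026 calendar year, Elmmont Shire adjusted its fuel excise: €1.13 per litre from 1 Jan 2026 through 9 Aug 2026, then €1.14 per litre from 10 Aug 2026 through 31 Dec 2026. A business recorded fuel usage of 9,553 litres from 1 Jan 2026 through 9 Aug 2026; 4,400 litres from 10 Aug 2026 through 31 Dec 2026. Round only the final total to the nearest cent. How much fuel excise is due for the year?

€15,810.89

1 Jan – 9 Aug 2026: 9,553 litres at €1.13/litre → €10,794.89
10 Aug – 31 Dec 2026: 4,400 litres at €1.14/litre → €5,016.00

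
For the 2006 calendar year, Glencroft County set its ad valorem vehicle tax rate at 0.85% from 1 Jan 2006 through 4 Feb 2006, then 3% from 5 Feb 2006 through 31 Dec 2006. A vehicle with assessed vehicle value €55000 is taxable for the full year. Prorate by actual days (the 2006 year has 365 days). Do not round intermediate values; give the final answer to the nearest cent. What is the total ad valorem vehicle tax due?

1 Jan – 4 Feb 2006: 35 days at 0.85% → €55000 × 0.85% × 35/365 = €44.8288
5 Feb – 31 Dec 2006: 330 days at 3% → €55000 × 3% × 330/365 = €1491.7808
Total = €1536.6096

€1536.61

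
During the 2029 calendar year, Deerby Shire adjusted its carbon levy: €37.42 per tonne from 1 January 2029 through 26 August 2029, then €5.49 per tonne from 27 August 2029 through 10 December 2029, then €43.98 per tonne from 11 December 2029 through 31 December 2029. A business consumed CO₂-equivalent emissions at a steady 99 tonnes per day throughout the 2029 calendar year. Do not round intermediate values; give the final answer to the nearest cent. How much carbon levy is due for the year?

€1,030,736.52

1 January – 26 August 2029: 238 days × 99 tonnes/day = 23,562 tonnes at €37.42/tonne → €881,690.04
27 August – 10 December 2029: 106 days × 99 tonnes/day = 10,494 tonnes at €5.49/tonne → €57,612.06
11 December – 31 December 2029: 21 days × 99 tonnes/day = 2,079 tonnes at €43.98/tonne → €91,434.42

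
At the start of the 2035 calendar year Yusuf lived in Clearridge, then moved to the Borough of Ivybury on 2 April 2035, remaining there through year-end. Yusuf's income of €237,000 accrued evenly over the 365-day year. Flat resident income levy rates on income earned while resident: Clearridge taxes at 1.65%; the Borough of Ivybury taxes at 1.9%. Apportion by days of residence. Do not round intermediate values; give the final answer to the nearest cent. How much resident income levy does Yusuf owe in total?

Clearridge, 1 January – 1 April 2035: 91 days → €237,000 × 1.65% × 91/365 = €974.9466
The Borough of Ivybury, 2 April – 31 December 2035: 274 days → €237,000 × 1.9% × 274/365 = €3,380.3342
Total = €4,355.2808

€4,355.28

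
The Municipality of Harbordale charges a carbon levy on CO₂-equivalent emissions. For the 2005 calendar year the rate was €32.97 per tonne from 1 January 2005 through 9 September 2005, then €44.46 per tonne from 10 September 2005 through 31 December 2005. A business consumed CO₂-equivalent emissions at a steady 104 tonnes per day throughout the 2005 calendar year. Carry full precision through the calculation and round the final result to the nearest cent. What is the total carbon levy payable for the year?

1 January – 9 September 2005: 252 days × 104 tonnes/day = 26,208 tonnes at €32.97/tonne → €864,077.76
10 September – 31 December 2005: 113 days × 104 tonnes/day = 11,752 tonnes at €44.46/tonne → €522,493.92

€1,386,571.68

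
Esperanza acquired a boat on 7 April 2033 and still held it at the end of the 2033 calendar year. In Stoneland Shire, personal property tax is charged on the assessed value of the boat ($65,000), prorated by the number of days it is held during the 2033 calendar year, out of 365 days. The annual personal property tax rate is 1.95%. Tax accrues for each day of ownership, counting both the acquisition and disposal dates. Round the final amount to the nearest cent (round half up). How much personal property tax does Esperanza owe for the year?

$934.13

Days held (7 April – 31 December 2033): 269 out of 365
Tax = $65,000 × 1.95% × 269/365 = $934.1301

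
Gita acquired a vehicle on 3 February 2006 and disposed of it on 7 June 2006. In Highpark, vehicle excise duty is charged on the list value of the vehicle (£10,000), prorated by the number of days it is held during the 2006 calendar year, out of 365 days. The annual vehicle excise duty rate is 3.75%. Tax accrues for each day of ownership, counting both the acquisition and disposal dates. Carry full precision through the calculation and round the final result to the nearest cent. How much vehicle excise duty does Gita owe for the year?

Days held (3 February – 7 June 2006): 125 out of 365
Tax = £10,000 × 3.75% × 125/365 = £128.4247

£128.42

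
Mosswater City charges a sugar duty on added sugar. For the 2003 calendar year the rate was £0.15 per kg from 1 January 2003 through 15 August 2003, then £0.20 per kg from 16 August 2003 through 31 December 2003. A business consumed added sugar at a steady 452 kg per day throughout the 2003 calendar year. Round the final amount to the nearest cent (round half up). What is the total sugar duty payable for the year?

1 January – 15 August 2003: 227 days × 452 kg/day = 102,604 kg at £0.15/kg → £15,390.60
16 August – 31 December 2003: 138 days × 452 kg/day = 62,376 kg at £0.20/kg → £12,475.20

£27,865.80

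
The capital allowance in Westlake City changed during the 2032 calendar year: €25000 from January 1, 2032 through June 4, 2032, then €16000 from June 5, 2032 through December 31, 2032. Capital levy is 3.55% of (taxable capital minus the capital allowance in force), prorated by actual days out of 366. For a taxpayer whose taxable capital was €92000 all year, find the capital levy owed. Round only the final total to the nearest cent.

January 1 – June 4, 2032: 156 days, exemption €25000 → (€92000 − €25000) × 3.55% × 156/366 = €1013.7869
June 5 – December 31, 2032: 210 days, exemption €16000 → (€92000 − €16000) × 3.55% × 210/366 = €1548.0328
Total = €2561.8197

€2561.82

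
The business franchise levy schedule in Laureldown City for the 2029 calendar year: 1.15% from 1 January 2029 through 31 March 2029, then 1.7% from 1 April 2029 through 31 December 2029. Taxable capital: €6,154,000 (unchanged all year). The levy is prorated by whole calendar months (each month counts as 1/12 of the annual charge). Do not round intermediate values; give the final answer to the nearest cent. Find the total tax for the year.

€96,156.25

1 January – 31 March 2029: 3 months at 1.15% → €6,154,000 × 1.15% × 3/12 = €17,692.7500
1 April – 31 December 2029: 9 months at 1.7% → €6,154,000 × 1.7% × 9/12 = €78,463.5000
Total = €96,156.2500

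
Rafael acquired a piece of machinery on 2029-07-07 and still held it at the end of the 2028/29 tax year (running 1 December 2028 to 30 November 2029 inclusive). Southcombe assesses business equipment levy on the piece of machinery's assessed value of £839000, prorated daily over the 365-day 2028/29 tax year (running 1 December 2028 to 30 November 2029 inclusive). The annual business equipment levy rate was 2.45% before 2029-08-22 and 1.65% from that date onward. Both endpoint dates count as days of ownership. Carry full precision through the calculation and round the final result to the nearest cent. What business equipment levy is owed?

£6421.22

2029-07-07 to 2029-08-21: 46 days at 2.45% → £839000 × 2.45% × 46/365 = £2590.5562
2029-08-22 to 2029-11-30: 101 days at 1.65% → £839000 × 1.65% × 101/365 = £3830.6671
Total = £6421.2233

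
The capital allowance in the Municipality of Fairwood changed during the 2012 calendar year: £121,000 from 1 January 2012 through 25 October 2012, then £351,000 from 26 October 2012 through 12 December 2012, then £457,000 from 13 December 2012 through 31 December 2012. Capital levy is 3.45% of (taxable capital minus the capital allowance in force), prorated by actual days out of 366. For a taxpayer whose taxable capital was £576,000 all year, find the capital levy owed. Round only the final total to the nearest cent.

1 January – 25 October 2012: 299 days, exemption £121,000 → (£576,000 − £121,000) × 3.45% × 299/366 = £12,823.9139
26 October – 12 December 2012: 48 days, exemption £351,000 → (£576,000 − £351,000) × 3.45% × 48/366 = £1,018.0328
13 December – 31 December 2012: 19 days, exemption £457,000 → (£576,000 − £457,000) × 3.45% × 19/366 = £213.1270
Total = £14,055.0738

£14,055.07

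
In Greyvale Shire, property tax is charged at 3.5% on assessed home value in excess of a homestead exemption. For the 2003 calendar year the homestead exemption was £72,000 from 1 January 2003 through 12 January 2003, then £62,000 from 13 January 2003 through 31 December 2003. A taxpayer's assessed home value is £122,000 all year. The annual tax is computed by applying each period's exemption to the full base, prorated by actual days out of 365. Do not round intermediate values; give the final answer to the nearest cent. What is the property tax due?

£2,088.49

1 January – 12 January 2003: 12 days, exemption £72,000 → (£122,000 − £72,000) × 3.5% × 12/365 = £57.5342
13 January – 31 December 2003: 353 days, exemption £62,000 → (£122,000 − £62,000) × 3.5% × 353/365 = £2,030.9589
Total = £2,088.4932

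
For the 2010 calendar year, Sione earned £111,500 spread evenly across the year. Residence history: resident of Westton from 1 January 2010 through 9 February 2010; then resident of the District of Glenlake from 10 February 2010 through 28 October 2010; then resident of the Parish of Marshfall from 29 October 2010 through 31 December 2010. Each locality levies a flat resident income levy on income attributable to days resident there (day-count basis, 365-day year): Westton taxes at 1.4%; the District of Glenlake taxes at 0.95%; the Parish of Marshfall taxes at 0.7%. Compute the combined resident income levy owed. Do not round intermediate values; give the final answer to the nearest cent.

Westton, 1 January – 9 February 2010: 40 days → £111,500 × 1.4% × 40/365 = £171.0685
The District of Glenlake, 10 February – 28 October 2010: 261 days → £111,500 × 0.95% × 261/365 = £757.4363
The Parish of Marshfall, 29 October – 31 December 2010: 64 days → £111,500 × 0.7% × 64/365 = £136.8548
Total = £1,065.3596

£1,065.36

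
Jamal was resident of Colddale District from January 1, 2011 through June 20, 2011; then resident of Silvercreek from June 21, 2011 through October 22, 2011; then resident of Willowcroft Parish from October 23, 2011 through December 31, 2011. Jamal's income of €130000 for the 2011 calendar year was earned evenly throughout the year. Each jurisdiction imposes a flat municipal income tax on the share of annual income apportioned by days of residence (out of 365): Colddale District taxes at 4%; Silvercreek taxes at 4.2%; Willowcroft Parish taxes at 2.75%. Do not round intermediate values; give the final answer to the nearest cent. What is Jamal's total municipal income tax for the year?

€4976.68

Colddale District, January 1 – June 20, 2011: 171 days → €130000 × 4% × 171/365 = €2436.1644
Silvercreek, June 21 – October 22, 2011: 124 days → €130000 × 4.2% × 124/365 = €1854.9041
Willowcroft Parish, October 23 – December 31, 2011: 70 days → €130000 × 2.75% × 70/365 = €685.6164
Total = €4976.6849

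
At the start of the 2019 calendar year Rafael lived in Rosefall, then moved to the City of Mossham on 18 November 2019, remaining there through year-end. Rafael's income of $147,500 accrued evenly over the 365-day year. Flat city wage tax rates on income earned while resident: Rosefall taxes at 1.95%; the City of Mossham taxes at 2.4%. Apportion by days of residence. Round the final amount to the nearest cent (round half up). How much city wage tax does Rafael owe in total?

$2,956.26

Rosefall, 1 January – 17 November 2019: 321 days → $147,500 × 1.95% × 321/365 = $2,529.5240
The City of Mossham, 18 November – 31 December 2019: 44 days → $147,500 × 2.4% × 44/365 = $426.7397
Total = $2,956.2637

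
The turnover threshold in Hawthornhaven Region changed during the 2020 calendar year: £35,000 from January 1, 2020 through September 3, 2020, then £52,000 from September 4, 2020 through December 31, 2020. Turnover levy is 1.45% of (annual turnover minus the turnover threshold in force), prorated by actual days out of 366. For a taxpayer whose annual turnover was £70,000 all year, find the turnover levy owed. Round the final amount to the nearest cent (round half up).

£427.35

January 1 – September 3, 2020: 247 days, exemption £35,000 → (£70,000 − £35,000) × 1.45% × 247/366 = £342.4932
September 4 – December 31, 2020: 119 days, exemption £52,000 → (£70,000 − £52,000) × 1.45% × 119/366 = £84.8607
Total = £427.3538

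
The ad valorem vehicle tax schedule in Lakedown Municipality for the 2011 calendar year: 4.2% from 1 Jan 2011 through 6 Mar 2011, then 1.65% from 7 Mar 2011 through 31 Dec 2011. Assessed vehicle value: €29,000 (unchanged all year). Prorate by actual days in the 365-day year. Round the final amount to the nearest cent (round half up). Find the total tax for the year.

1 Jan – 6 Mar 2011: 65 days at 4.2% → €29,000 × 4.2% × 65/365 = €216.9041
7 Mar – 31 Dec 2011: 300 days at 1.65% → €29,000 × 1.65% × 300/365 = €393.2877
Total = €610.1918

€610.19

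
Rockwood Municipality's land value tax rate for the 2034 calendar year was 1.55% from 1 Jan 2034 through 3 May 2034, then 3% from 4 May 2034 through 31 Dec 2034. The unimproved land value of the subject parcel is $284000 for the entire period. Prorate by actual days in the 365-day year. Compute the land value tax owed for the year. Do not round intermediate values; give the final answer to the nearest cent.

1 Jan – 3 May 2034: 123 days at 1.55% → $284000 × 1.55% × 123/365 = $1483.4137
4 May – 31 Dec 2034: 242 days at 3% → $284000 × 3% × 242/365 = $5648.8767
Total = $7132.2904

$7132.29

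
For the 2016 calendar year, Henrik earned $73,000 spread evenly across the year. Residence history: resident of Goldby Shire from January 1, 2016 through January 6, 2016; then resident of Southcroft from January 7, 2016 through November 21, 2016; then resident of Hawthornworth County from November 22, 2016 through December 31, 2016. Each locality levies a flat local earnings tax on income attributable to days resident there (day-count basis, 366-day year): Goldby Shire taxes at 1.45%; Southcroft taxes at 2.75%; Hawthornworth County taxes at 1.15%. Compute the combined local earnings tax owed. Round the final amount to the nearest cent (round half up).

Goldby Shire, January 1 – January 6, 2016: 6 days → $73,000 × 1.45% × 6/366 = $17.3525
Southcroft, January 7 – November 21, 2016: 320 days → $73,000 × 2.75% × 320/366 = $1,755.1913
Hawthornworth County, November 22 – December 31, 2016: 40 days → $73,000 × 1.15% × 40/366 = $91.7486
Total = $1,864.2923

$1,864.29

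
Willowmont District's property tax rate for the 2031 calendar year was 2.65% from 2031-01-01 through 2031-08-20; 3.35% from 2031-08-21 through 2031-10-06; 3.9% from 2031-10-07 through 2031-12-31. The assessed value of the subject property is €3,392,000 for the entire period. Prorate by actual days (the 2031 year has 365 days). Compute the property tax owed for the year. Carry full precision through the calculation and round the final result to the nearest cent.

2031-01-01 to 2031-08-20: 232 days at 2.65% → €3,392,000 × 2.65% × 232/365 = €57,134.2904
2031-08-21 to 2031-10-06: 47 days at 3.35% → €3,392,000 × 3.35% × 47/365 = €14,632.0658
2031-10-07 to 2031-12-31: 86 days at 3.9% → €3,392,000 × 3.9% × 86/365 = €31,169.2274
Total = €102,935.5836

€102,935.58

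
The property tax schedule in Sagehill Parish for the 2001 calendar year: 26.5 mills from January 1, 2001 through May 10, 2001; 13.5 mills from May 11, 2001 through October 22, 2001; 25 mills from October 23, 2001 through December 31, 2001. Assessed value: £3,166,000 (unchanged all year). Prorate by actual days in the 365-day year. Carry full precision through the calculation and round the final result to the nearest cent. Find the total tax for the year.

January 1 – May 10, 2001: 130 days at 26.5 mills → £3,166,000 × 2.65% × 130/365 = £29,881.8356
May 11 – October 22, 2001: 165 days at 13.5 mills → £3,166,000 × 1.35% × 165/365 = £19,321.2740
October 23 – December 31, 2001: 70 days at 25 mills → £3,166,000 × 2.5% × 70/365 = £15,179.4521
Total = £64,382.5616

£64,382.56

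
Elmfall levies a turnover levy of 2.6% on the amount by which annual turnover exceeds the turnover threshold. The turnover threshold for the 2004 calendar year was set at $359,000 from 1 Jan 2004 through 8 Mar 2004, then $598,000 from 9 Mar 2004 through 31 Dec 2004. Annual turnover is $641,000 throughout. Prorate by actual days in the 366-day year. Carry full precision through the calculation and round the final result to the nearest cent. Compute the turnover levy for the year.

$2,272.51

1 Jan – 8 Mar 2004: 68 days, exemption $359,000 → ($641,000 − $359,000) × 2.6% × 68/366 = $1,362.2295
9 Mar – 31 Dec 2004: 298 days, exemption $598,000 → ($641,000 − $598,000) × 2.6% × 298/366 = $910.2842
Total = $2,272.5137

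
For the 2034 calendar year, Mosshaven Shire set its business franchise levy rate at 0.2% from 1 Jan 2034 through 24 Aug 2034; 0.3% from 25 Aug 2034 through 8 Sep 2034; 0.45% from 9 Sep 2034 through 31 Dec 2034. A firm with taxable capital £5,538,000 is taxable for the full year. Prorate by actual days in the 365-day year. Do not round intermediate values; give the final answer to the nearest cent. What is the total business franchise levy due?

£15,627.78

1 Jan – 24 Aug 2034: 236 days at 0.2% → £5,538,000 × 0.2% × 236/365 = £7,161.4685
25 Aug – 8 Sep 2034: 15 days at 0.3% → £5,538,000 × 0.3% × 15/365 = £682.7671
9 Sep – 31 Dec 2034: 114 days at 0.45% → £5,538,000 × 0.45% × 114/365 = £7,783.5452
Total = £15,627.7808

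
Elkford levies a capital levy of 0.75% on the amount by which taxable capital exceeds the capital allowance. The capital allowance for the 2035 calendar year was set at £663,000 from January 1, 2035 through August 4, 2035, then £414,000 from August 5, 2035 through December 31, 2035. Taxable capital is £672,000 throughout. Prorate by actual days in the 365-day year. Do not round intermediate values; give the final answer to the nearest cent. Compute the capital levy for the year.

January 1 – August 4, 2035: 216 days, exemption £663,000 → (£672,000 − £663,000) × 0.75% × 216/365 = £39.9452
August 5 – December 31, 2035: 149 days, exemption £414,000 → (£672,000 − £414,000) × 0.75% × 149/365 = £789.9041
Total = £829.8493

£829.85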